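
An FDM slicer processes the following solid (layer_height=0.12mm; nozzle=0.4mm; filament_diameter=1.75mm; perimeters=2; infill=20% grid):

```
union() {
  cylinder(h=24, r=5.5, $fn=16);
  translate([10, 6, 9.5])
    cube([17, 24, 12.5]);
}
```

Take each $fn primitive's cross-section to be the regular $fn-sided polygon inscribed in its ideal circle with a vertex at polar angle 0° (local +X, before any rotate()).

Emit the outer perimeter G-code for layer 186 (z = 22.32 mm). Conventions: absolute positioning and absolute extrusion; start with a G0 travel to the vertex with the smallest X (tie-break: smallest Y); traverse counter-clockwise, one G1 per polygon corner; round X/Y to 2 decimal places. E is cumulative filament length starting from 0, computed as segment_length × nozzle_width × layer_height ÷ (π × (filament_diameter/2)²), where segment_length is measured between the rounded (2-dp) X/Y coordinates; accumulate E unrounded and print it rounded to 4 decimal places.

At z = 22.32 mm: the cylinder: section is a regular 16-gon, circumradius r=5.5; the cube at (10, 6) does not reach this height (z outside [9.5, 22]); Merging all regions: only the r=5.5 cylinder is present, so the union is just that shape — 1 connected region. The outline is a single polygon with 16 vertices. Extrusion per mm of travel: 0.4 × 0.12 / (π × 0.875²) = 0.019956. Accumulating E over each segment gives final E = 0.6851.

G0 X-5.50 Y0.00 Z22.32
G1 X-5.08 Y-2.10 E0.0427
G1 X-3.89 Y-3.89 E0.0856
G1 X-2.10 Y-5.08 E0.1285
G1 X0.00 Y-5.50 E0.1713
G1 X2.10 Y-5.08 E0.2140
G1 X3.89 Y-3.89 E0.2569
G1 X5.08 Y-2.10 E0.2998
G1 X5.50 Y0.00 E0.3425
G1 X5.08 Y2.10 E0.3853
G1 X3.89 Y3.89 E0.4282
G1 X2.10 Y5.08 E0.4711
G1 X0.00 Y5.50 E0.5138
G1 X-2.10 Y5.08 E0.5565
G1 X-3.89 Y3.89 E0.5994
G1 X-5.08 Y2.10 E0.6423
G1 X-5.50 Y0.00 E0.6851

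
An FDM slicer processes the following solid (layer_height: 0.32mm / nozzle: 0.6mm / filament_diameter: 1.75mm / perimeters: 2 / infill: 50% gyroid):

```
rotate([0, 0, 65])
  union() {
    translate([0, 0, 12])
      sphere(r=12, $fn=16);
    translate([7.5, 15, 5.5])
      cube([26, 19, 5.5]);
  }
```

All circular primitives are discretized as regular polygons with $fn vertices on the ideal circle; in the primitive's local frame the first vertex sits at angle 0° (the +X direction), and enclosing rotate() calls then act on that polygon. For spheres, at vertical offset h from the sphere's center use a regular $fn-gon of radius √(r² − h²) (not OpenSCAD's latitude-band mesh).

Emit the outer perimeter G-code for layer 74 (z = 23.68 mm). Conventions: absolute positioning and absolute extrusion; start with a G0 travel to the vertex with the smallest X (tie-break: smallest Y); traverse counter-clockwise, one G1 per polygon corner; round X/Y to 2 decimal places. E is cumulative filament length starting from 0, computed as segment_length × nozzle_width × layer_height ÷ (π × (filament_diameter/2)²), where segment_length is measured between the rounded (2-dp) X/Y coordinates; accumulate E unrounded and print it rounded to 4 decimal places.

At z = 23.68 mm: the r=12 sphere slices to a regular 16-gon of circumradius 2.753 (√(r²−h²) with h=11.68 from center); the cube at (7.5, 15) does not reach this height (z outside [5.5, 11]); Combining (union): only the r=12 sphere is present, so the union is just that shape — 1 connected region; (whole slice rotated 65° about Z — lengths, areas and connectivity unchanged). The outline is a single polygon with 16 vertices. Extrusion per mm of travel: 0.6 × 0.32 / (π × 0.875²) = 0.079824. Accumulating E over each segment gives final E = 1.3714.

G0 X-2.75 Y0.12 Z23.68
G1 X-2.59 Y-0.94 E0.0856
G1 X-2.03 Y-1.86 E0.1715
G1 X-1.16 Y-2.49 E0.2573
G1 X-0.12 Y-2.75 E0.3429
G1 X0.94 Y-2.59 E0.4284
G1 X1.86 Y-2.03 E0.5144
G1 X2.49 Y-1.16 E0.6002
G1 X2.75 Y-0.12 E0.6857
G1 X2.59 Y0.94 E0.7713
G1 X2.03 Y1.86 E0.8573
G1 X1.16 Y2.49 E0.9430
G1 X0.12 Y2.75 E1.0286
G1 X-0.94 Y2.59 E1.1142
G1 X-1.86 Y2.03 E1.2001
G1 X-2.49 Y1.16 E1.2859
G1 X-2.75 Y0.12 E1.3714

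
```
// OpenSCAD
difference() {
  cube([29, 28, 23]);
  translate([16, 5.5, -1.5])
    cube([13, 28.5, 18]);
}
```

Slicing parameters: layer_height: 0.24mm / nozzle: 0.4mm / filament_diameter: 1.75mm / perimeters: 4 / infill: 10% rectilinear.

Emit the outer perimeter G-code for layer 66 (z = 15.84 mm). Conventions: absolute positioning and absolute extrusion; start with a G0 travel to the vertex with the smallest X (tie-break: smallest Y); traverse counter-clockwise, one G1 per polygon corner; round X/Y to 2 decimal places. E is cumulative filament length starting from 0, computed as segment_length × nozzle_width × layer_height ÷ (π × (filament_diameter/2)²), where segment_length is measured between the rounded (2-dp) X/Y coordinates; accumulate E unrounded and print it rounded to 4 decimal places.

At z = 15.84 mm: the cube is present — its section is the full 29×28 rectangle; the cube at (16, 5.5) is present — its section is the full 13×28.5 rectangle; Taking the first minus the rest: starting from the 29×28 cube, the 13×28.5 cube at (16, 5.5) partially overlaps it — only the 292.50 mm² overlap (of its 370.50 mm²) is removed, clipping the outline — 1 connected region. The outline is a single polygon with 6 vertices. Extrusion per mm of travel: 0.4 × 0.24 / (π × 0.875²) = 0.039912. Accumulating E over each segment gives final E = 4.5500.

G0 X0.00 Y0.00 Z15.84
G1 X29.00 Y0.00 E1.1575
G1 X29.00 Y5.50 E1.3770
G1 X16.00 Y5.50 E1.8958
G1 X16.00 Y28.00 E2.7939
G1 X0.00 Y28.00 E3.4324
G1 X0.00 Y0.00 E4.5500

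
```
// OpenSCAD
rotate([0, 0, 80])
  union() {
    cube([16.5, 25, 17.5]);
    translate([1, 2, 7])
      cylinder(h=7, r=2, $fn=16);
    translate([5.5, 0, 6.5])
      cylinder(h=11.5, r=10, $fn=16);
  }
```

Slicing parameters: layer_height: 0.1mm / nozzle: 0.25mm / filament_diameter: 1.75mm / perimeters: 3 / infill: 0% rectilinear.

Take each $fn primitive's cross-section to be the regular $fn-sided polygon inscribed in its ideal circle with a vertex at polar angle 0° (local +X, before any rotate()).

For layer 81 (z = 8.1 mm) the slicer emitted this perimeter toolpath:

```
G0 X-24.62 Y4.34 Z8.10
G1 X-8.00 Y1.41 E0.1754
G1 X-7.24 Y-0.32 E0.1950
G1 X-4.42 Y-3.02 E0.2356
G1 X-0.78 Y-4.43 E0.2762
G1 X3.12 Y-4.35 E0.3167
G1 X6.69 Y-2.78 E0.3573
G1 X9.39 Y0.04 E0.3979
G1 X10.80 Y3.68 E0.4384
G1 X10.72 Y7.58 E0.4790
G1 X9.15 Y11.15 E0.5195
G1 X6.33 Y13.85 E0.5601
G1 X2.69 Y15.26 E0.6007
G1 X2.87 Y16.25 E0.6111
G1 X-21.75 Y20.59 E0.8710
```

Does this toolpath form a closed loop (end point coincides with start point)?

no

Start point (G0): (-24.62, 4.34). End point (last G1): the path does not return to the start — open.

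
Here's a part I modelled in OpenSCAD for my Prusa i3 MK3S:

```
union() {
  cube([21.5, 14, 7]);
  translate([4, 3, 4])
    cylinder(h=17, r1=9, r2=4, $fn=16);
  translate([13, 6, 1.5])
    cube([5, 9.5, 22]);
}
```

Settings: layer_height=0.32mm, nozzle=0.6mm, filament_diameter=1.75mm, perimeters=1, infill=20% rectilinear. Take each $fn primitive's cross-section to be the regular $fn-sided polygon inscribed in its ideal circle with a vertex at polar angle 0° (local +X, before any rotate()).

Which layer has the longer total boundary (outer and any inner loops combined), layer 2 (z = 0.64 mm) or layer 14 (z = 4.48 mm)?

layer 14 (z = 4.48 mm)

Layer 2 (z = 0.64): the cube (footprint 21.5×14) is included at this height (perimeter 71.00 mm); the cone at (4, 3) is not intersected at this z (z outside [4, 21]); the cube at (13, 6) is not intersected at this z (z outside [1.5, 23.5]); Combining (union): only the 21.5×14 cube is present, so the union is just that shape — boundary = 71.00 mm. So its perimeter = 71.00 mm. Layer 14 (z = 4.48): the cube (footprint 21.5×14) is included at this height (perimeter 71.00 mm); the cone at (4, 3) (r1=9→r2=4) has section circumradius 8.859 here — a regular 16-gon (perimeter = 2·16·8.859·sin(180°/16) = 55.30 mm); the 5×9.5 cube at (13, 6) contributes its full rectangle (perimeter 29.00 mm); Merging all regions: the regions partially overlap (shared area 171.50 mm²), so the edge portions inside another operand are dropped and the merged outline is re-measured after clipping — boundary = 85.19 mm. So its perimeter = 85.19 mm. Layer 14 is larger (85.19 vs 71.00 mm).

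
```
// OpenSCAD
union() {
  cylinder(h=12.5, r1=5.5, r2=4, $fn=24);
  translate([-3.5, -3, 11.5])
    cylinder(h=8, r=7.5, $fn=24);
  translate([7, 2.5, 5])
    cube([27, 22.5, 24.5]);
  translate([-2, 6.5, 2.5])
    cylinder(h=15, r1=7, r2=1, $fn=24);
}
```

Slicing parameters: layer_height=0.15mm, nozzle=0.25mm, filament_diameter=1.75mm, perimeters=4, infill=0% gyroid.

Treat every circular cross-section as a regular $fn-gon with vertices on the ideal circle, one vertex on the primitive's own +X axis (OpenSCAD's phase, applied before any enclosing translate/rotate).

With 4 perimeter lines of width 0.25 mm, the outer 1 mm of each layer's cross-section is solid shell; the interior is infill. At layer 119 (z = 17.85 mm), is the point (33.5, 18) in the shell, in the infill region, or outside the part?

shell

At z = 17.85 mm: the cone does not reach this height (z outside [0, 12.5]); the cylinder at (-3.5, -3): section is a regular 24-gon, circumradius r=7.5; the cube at (7, 2.5) is present — its section is the full 27×22.5 rectangle; the cone at (-2, 6.5) is not intersected at this z (z outside [2.5, 17.5]); Combining (union): the 2 present regions are separate (no shared area or edge), so areas and boundary lengths simply add and each stays a separate island — 2 connected regions. Overall, the cross-section has 2 separate islands. The nearest boundary edge runs (34.00, 25.00)→(34.00, 2.50); distance from the point to it = 0.50 mm. (Shell/infill is judged within the island containing the point — the largest one.) The point is inside the cross-section, 0.50 mm from the nearest boundary — within the 1 mm shell band (4 × 0.25).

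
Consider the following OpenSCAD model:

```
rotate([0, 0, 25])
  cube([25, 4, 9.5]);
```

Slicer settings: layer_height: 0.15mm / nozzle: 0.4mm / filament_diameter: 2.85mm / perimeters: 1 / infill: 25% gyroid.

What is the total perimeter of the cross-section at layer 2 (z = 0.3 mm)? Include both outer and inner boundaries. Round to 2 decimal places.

58.00 mm

At z = 0.3 mm: the cube (footprint 25×4) is included at this height (perimeter 58.00 mm); (rotated 25° about Z; rotation is an isometry so areas/perimeters/island counts are preserved). Overall, the cross-section is a single solid region. Total boundary length (outer) = 58.00 mm.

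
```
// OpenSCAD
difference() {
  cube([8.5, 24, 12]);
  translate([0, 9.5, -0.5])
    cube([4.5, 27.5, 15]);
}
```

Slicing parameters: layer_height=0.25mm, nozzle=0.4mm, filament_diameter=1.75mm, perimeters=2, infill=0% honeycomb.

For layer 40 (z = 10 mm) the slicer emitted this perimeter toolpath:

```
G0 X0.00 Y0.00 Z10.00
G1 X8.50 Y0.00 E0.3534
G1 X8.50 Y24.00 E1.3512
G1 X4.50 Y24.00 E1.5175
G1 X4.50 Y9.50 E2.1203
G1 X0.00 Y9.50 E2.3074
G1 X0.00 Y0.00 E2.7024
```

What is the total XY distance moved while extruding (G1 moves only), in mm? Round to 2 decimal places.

65.00 mm

Sum the Euclidean lengths of each G1 segment: total = 65.00 mm.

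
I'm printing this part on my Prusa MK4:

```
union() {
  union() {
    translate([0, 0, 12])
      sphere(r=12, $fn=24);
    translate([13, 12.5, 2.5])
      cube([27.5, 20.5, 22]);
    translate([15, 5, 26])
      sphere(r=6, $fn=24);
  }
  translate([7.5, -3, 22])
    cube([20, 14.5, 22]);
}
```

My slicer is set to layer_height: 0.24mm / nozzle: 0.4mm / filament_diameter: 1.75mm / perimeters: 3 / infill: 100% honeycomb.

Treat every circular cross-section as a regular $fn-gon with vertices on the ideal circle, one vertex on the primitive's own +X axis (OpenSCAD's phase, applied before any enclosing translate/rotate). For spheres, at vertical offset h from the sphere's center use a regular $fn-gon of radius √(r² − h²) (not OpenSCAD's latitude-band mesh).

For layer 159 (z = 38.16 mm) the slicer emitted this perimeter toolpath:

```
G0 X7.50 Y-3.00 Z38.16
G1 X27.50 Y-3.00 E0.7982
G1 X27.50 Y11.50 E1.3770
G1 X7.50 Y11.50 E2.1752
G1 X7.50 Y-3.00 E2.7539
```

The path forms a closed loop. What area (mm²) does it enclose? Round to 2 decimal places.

290.00 mm²

Apply the shoelace formula to the sequence of (X, Y) vertices; enclosed area = 290.00 mm².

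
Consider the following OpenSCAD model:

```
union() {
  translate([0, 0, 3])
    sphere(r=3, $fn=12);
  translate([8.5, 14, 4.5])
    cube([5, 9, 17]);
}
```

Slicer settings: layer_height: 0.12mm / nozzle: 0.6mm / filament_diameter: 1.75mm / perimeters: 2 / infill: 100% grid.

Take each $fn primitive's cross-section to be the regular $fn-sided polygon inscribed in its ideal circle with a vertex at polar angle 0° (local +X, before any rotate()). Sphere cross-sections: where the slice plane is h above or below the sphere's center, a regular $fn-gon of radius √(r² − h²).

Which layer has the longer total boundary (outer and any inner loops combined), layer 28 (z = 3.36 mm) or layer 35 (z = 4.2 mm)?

layer 28 (z = 3.36 mm)

Layer 28 (z = 3.36): the sphere: section is a regular 12-gon, circumradius = √(r²−h²) = √(3²−0.36²) = 2.978 (perimeter = 2·12·2.978·sin(180°/12) = 18.50 mm); the cube at (8.5, 14) is not intersected at this z (z outside [4.5, 21.5]); Merging all regions: only the r=3 sphere is present, so the union is just that shape — boundary = 18.50 mm. So its perimeter = 18.50 mm. Layer 35 (z = 4.2): the r=3 sphere contributes a regular 12-gon of circumradius √(3²−1.2²) = 2.750 (perimeter = 2·12·2.750·sin(180°/12) = 17.08 mm); the cube at (8.5, 14) does not reach this height (z outside [4.5, 21.5]); Combining (union): only the r=3 sphere is present, so the union is just that shape — boundary = 17.08 mm. So its perimeter = 17.08 mm. Layer 28 is larger (18.50 vs 17.08 mm).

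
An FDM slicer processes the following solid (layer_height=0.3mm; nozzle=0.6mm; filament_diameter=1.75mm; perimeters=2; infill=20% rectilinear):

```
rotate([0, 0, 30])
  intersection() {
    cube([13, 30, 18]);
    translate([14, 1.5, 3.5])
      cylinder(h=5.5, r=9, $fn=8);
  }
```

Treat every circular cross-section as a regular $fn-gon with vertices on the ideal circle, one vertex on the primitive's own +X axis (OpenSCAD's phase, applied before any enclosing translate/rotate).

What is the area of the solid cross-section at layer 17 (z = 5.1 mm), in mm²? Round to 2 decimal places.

At z = 5.1 mm: the cube (footprint 13×30) is included at this height (area 390.00 mm²); the cylinder at (14, 1.5): section is a regular 8-gon, circumradius r=9 (area = (8/2)·9.000²·sin(360°/8) = 229.10 mm²); Keeping only the common overlap: the r=9 cylinder at (14, 1.5) partially overlaps the 13×30 cube; clipping to the common part keeps 60.02 mm² — area = 60.02 mm²; (rotated 30° about Z; rotation is an isometry so areas/perimeters/island counts are preserved). Overall, the cross-section is a single solid region. Net area = 60.02 mm².

60.02 mm²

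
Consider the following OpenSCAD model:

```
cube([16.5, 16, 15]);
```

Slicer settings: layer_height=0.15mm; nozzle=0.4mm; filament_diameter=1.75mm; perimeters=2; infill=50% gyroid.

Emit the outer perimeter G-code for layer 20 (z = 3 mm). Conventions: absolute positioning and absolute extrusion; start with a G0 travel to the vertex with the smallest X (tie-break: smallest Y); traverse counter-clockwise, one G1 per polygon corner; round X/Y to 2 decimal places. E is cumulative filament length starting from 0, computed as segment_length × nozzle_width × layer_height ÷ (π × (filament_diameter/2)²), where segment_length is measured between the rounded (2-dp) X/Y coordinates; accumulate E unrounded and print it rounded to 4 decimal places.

G0 X0.00 Y0.00 Z3.00
G1 X16.50 Y0.00 E0.4116
G1 X16.50 Y16.00 E0.8107
G1 X0.00 Y16.00 E1.2223
G1 X0.00 Y0.00 E1.6214

At z = 3 mm: the 16.5×16 cube contributes its full rectangle. The outline is a single polygon with 4 vertices. Extrusion per mm of travel: 0.4 × 0.15 / (π × 0.875²) = 0.024945. Accumulating E over each segment gives final E = 1.6214.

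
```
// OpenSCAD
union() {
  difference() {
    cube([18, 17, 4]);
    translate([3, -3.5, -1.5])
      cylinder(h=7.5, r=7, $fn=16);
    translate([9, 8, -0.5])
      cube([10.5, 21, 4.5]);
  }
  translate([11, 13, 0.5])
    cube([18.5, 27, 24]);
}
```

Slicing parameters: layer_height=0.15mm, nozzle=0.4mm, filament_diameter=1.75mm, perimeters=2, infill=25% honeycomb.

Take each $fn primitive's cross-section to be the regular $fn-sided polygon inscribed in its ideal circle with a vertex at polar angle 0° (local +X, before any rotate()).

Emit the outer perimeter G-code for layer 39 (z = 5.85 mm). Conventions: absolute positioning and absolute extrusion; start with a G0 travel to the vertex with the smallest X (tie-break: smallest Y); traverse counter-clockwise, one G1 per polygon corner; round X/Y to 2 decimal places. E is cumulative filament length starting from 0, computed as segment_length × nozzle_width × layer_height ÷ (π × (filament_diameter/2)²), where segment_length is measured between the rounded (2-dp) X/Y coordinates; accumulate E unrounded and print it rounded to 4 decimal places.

At z = 5.85 mm: the cube is absent (z outside [0, 4]); the r=7 cylinder at (3, -3.5) gives a regular 16-gon of circumradius 7 (constant along its height); the cube at (9, 8) is not intersected at this z (z outside [-0.5, 4]); Subtracting the remaining from the first: the first operand is absent here, so nothing remains; the cube at (11, 13) is present — its section is the full 18.5×27 rectangle; Taking the union: only the 18.5×27 cube at (11, 13) is present, so the union is just that shape — 1 connected region. The outline is a single polygon with 4 vertices. Extrusion per mm of travel: 0.4 × 0.15 / (π × 0.875²) = 0.024945. Accumulating E over each segment gives final E = 2.2700.

G0 X11.00 Y13.00 Z5.85
G1 X29.50 Y13.00 E0.4615
G1 X29.50 Y40.00 E1.1350
G1 X11.00 Y40.00 E1.5965
G1 X11.00 Y13.00 E2.2700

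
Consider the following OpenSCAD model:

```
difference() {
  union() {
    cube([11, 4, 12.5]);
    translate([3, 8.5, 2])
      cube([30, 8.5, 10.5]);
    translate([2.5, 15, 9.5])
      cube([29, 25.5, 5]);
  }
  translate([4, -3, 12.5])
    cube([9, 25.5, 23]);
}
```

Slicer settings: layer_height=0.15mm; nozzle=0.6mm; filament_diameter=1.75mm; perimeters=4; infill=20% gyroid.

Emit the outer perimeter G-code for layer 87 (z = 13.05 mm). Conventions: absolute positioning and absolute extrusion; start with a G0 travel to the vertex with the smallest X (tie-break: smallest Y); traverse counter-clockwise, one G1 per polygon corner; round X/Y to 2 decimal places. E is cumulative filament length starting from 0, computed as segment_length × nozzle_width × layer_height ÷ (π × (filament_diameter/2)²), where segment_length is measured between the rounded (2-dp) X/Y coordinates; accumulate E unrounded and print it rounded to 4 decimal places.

G0 X2.50 Y15.00 Z13.05
G1 X4.00 Y15.00 E0.0561
G1 X4.00 Y22.50 E0.3368
G1 X13.00 Y22.50 E0.6735
G1 X13.00 Y15.00 E0.9542
G1 X31.50 Y15.00 E1.6464
G1 X31.50 Y40.50 E2.6005
G1 X2.50 Y40.50 E3.6856
G1 X2.50 Y15.00 E4.6398

At z = 13.05 mm: the cube is absent (z outside [0, 12.5]); the cube at (3, 8.5) does not reach this height (z outside [2, 12.5]); the cube at (2.5, 15) (footprint 29×25.5) is included at this height; Combining (union): only the 29×25.5 cube at (2.5, 15) is present, so the union is just that shape — 1 connected region; the 9×25.5 cube at (4, -3) contributes its full rectangle; Subtracting the remaining from the first: starting from the result so far, the 9×25.5 cube at (4, -3) partially overlaps it — only the 67.50 mm² overlap (of its 229.50 mm²) is removed, clipping the outline — 1 connected region. The outline is a single polygon with 8 vertices. Extrusion per mm of travel: 0.6 × 0.15 / (π × 0.875²) = 0.037418. Accumulating E over each segment gives final E = 4.6398.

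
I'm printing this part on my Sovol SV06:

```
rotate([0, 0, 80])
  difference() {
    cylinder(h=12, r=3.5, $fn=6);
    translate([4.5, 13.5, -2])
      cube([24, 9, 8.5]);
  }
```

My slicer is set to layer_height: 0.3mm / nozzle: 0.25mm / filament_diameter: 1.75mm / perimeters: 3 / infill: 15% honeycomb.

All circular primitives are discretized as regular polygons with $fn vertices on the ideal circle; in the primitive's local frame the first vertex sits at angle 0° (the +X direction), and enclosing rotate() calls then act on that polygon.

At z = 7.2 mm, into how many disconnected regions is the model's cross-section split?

At z = 7.2 mm: the cylinder: section is a regular 6-gon, circumradius r=3.5; the cube at (4.5, 13.5) is not intersected at this z (z outside [-2, 6.5]); Taking the first minus the rest: none of the subtracted shapes is present at this height, so the r=3.5 cylinder is unchanged — 1 connected region; (whole slice rotated 80° about Z — lengths, areas and connectivity unchanged). The result has 1 disconnected region.

1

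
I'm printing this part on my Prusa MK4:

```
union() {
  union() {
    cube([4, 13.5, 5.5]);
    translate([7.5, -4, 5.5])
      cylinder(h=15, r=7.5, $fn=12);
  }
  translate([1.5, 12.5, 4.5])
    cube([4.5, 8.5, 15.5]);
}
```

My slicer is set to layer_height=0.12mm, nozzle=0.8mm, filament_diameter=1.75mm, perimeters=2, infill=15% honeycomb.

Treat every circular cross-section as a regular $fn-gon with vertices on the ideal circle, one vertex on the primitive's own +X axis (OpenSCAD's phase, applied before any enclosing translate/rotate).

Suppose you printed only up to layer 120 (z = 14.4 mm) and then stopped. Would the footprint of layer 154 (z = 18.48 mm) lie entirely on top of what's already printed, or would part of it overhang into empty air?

entirely on top

Compare the two slices. At z = 14.4: the cube is absent (z outside [0, 5.5]); the r=7.5 cylinder at (7.5, -4) gives a regular 12-gon of circumradius 7.5 (constant along its height) (area = (12/2)·7.500²·sin(360°/12) = 168.75 mm²); Taking the union: only the r=7.5 cylinder at (7.5, -4) is present, so the union is just that shape — area = 168.75 mm²; the cube at (1.5, 12.5) (footprint 4.5×8.5) is included at this height (area 38.25 mm²); Merging all regions: the 2 present regions are separate (no shared area or edge), so areas and boundary lengths simply add and each stays a separate island — area = 207.00 mm². At z = 18.48: the cube does not reach this height (z outside [0, 5.5]); the r=7.5 cylinder at (7.5, -4) contributes a regular 12-gon of circumradius 7.5 (area = (12/2)·7.500²·sin(360°/12) = 168.75 mm²); Taking the union: only the r=7.5 cylinder at (7.5, -4) is present, so the union is just that shape — area = 168.75 mm²; the 4.5×8.5 cube at (1.5, 12.5) contributes its full rectangle (area 38.25 mm²); Taking the union: the 2 present regions are separate (no shared area or edge), so areas and boundary lengths simply add and each stays a separate island — area = 207.00 mm². Checking containment: the cross-section at z = 18.48 is a subset of the cross-section at z = 14.4.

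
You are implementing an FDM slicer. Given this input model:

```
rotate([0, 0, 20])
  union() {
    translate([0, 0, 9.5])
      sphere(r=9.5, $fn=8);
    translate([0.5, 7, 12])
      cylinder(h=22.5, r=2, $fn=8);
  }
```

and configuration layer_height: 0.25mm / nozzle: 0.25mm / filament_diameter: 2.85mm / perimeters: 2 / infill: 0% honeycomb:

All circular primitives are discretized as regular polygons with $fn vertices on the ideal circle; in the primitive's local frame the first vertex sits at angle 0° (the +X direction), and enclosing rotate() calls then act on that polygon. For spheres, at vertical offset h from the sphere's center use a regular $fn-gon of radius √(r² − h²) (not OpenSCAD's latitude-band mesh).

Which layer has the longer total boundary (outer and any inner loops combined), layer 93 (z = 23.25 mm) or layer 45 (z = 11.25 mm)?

Layer 93 (z = 23.25): the sphere does not reach this height (|z−center|=13.750 > r=9.5); the cylinder at (0.5, 7): section is a regular 8-gon, circumradius r=2 (perimeter = 2·8·2.000·sin(180°/8) = 12.25 mm); Merging all regions: only the r=2 cylinder at (0.5, 7) is present, so the union is just that shape — boundary = 12.25 mm; (whole slice rotated 20° about Z — lengths, areas and connectivity unchanged). So its perimeter = 12.25 mm. Layer 45 (z = 11.25): the r=9.5 sphere slices to a regular 8-gon of circumradius 9.337 (√(r²−h²) with h=1.75 from center) (perimeter = 2·8·9.337·sin(180°/8) = 57.17 mm); the cylinder at (0.5, 7) is not intersected at this z (z outside [12, 34.5]); Combining (union): only the r=9.5 sphere is present, so the union is just that shape — boundary = 57.17 mm; (whole slice rotated 20° about Z — lengths, areas and connectivity unchanged). So its perimeter = 57.17 mm. Layer 45 is larger (57.17 vs 12.25 mm).

layer 45 (z = 11.25 mm)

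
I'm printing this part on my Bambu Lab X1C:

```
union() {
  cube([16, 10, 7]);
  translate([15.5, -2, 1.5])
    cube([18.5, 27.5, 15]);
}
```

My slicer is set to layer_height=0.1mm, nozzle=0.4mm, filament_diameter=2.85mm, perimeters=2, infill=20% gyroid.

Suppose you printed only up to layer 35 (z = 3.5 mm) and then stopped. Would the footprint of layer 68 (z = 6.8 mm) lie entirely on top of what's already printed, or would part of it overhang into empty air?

Compare the two slices. At z = 3.5: the cube is present — its section is the full 16×10 rectangle (area 160.00 mm²); the 18.5×27.5 cube at (15.5, -2) contributes its full rectangle (area 508.75 mm²); Merging all regions: the regions partially overlap — summed areas 668.75 mm² minus the doubly-counted overlap 5.00 mm² gives 663.75 mm² — area = 663.75 mm². At z = 6.8: the cube is present — its section is the full 16×10 rectangle (area 160.00 mm²); the 18.5×27.5 cube at (15.5, -2) contributes its full rectangle (area 508.75 mm²); Taking the union: the regions partially overlap — summed areas 668.75 mm² minus the doubly-counted overlap 5.00 mm² gives 663.75 mm² — area = 663.75 mm². Checking containment: the cross-section at z = 6.8 is a subset of the cross-section at z = 3.5.

entirely on top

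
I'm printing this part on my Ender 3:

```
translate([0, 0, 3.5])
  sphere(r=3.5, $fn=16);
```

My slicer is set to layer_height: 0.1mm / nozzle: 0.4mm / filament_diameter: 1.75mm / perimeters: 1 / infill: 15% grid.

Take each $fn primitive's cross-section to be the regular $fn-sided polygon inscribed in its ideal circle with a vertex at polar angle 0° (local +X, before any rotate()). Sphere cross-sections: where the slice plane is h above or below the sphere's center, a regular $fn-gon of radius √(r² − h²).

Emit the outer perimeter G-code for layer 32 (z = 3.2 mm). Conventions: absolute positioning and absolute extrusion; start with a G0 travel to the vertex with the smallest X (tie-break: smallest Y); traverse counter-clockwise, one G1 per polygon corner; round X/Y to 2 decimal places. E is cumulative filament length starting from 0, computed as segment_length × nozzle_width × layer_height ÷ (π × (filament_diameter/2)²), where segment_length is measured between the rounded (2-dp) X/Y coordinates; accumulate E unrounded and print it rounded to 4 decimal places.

G0 X-3.49 Y0.00 Z3.20
G1 X-3.22 Y-1.33 E0.0226
G1 X-2.47 Y-2.47 E0.0453
G1 X-1.33 Y-3.22 E0.0680
G1 X0.00 Y-3.49 E0.0905
G1 X1.33 Y-3.22 E0.1131
G1 X2.47 Y-2.47 E0.1358
G1 X3.22 Y-1.33 E0.1585
G1 X3.49 Y0.00 E0.1810
G1 X3.22 Y1.33 E0.2036
G1 X2.47 Y2.47 E0.2263
G1 X1.33 Y3.22 E0.2490
G1 X0.00 Y3.49 E0.2716
G1 X-1.33 Y3.22 E0.2941
G1 X-2.47 Y2.47 E0.3168
G1 X-3.22 Y1.33 E0.3395
G1 X-3.49 Y0.00 E0.3621

At z = 3.2 mm: the r=3.5 sphere slices to a regular 16-gon of circumradius 3.487 (√(r²−h²) with h=0.3 from center). The outline is a single polygon with 16 vertices. Extrusion per mm of travel: 0.4 × 0.1 / (π × 0.875²) = 0.016630. Accumulating E over each segment gives final E = 0.3621.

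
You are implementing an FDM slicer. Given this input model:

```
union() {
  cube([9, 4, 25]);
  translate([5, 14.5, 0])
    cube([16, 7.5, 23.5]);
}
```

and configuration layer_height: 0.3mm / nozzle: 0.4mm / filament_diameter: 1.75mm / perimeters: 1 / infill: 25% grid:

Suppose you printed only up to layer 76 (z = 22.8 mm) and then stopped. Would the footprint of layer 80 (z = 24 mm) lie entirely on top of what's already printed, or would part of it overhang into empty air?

entirely on top

Compare the two slices. At z = 22.8: the 9×4 cube contributes its full rectangle (area 36.00 mm²); the cube at (5, 14.5) (footprint 16×7.5) is included at this height (area 120.00 mm²); Taking the union: the 2 present regions are separate (no shared area or edge), so areas and boundary lengths simply add and each stays a separate island — area = 156.00 mm². At z = 24: the cube (footprint 9×4) is included at this height (area 36.00 mm²); the cube at (5, 14.5) is not intersected at this z (z outside [0, 23.5]); Combining (union): only the 9×4 cube is present, so the union is just that shape — area = 36.00 mm². Checking containment: the cross-section at z = 24 is a subset of the cross-section at z = 22.8.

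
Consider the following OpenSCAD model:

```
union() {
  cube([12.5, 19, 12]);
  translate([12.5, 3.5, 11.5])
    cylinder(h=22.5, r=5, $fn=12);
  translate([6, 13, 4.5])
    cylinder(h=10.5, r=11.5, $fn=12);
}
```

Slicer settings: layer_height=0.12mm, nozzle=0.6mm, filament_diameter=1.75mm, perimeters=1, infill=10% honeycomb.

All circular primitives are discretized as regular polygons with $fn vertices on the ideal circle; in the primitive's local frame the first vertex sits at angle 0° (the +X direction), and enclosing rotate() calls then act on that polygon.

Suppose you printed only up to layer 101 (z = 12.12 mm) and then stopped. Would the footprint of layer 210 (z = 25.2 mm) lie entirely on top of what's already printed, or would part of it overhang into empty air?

Compare the two slices. At z = 12.12: the cube is not intersected at this z (z outside [0, 12]); the r=5 cylinder at (12.5, 3.5) contributes a regular 12-gon of circumradius 5 (area = (12/2)·5.000²·sin(360°/12) = 75.00 mm²); the r=11.5 cylinder at (6, 13) contributes a regular 12-gon of circumradius 11.5 (area = (12/2)·11.500²·sin(360°/12) = 396.75 mm²); Merging all regions: the regions partially overlap — summed areas 471.75 mm² minus the doubly-counted overlap 31.27 mm² gives 440.48 mm² — area = 440.48 mm². At z = 25.2: the cube is absent (z outside [0, 12]); the r=5 cylinder at (12.5, 3.5) contributes a regular 12-gon of circumradius 5 (area = (12/2)·5.000²·sin(360°/12) = 75.00 mm²); the cylinder at (6, 13) does not reach this height (z outside [4.5, 15]); Combining (union): only the r=5 cylinder at (12.5, 3.5) is present, so the union is just that shape — area = 75.00 mm². Checking containment: the cross-section at z = 25.2 is a subset of the cross-section at z = 12.12.

entirely on top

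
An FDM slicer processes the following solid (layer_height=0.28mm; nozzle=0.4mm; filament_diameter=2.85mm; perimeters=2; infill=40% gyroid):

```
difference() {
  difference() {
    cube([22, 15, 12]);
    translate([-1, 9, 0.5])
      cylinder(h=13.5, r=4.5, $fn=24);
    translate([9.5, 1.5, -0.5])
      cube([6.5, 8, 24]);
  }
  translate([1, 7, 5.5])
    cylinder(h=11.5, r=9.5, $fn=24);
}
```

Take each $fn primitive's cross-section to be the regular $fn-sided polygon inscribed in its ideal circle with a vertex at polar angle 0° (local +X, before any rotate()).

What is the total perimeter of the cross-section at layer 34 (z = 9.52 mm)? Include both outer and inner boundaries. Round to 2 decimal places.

78.03 mm

At z = 9.52 mm: the cube (footprint 22×15) is included at this height (perimeter 74.00 mm); the r=4.5 cylinder at (-1, 9) contributes a regular 24-gon of circumradius 4.5 (perimeter = 2·24·4.500·sin(180°/24) = 28.19 mm); the cube at (9.5, 1.5) is present — its section is the full 6.5×8 rectangle (perimeter 29.00 mm); After the difference (first − rest): starting from the 22×15 cube, the r=4.5 cylinder at (-1, 9) partially overlaps it — only the 22.58 mm² overlap (of its 62.89 mm²) is removed, clipping the outline; the 6.5×8 cube at (9.5, 1.5) lies wholly inside it (removes its full 52.00 mm² and its 29.00 mm outline becomes a hole wall) — boundary (outer + 1 inner loop) = 106.34 mm; the r=9.5 cylinder at (1, 7) contributes a regular 24-gon of circumradius 9.5 (perimeter = 2·24·9.500·sin(180°/24) = 59.52 mm); After the difference (first − rest): starting from that combined region, the r=9.5 cylinder at (1, 7) partially overlaps it — only the 112.31 mm² overlap (of its 280.30 mm²) is removed, clipping the outline — boundary = 78.03 mm. Overall, the cross-section is a single solid region. Total boundary length (outer) = 78.03 mm.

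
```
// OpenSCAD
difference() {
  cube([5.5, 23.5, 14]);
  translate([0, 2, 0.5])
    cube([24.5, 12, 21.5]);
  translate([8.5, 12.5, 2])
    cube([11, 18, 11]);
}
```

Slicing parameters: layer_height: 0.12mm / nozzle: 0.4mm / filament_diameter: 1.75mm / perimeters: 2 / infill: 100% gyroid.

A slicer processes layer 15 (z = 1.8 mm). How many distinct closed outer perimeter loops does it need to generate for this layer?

At z = 1.8 mm: the cube is present — its section is the full 5.5×23.5 rectangle; the cube at (0, 2) is present — its section is the full 24.5×12 rectangle; the cube at (8.5, 12.5) does not reach this height (z outside [2, 13]); After the difference (first − rest): starting from the 5.5×23.5 cube, the 24.5×12 cube at (0, 2) partially overlaps it — only the 66.00 mm² overlap (of its 294.00 mm²) is removed, clipping the outline — 2 connected regions. The result has 2 disconnected regions.

2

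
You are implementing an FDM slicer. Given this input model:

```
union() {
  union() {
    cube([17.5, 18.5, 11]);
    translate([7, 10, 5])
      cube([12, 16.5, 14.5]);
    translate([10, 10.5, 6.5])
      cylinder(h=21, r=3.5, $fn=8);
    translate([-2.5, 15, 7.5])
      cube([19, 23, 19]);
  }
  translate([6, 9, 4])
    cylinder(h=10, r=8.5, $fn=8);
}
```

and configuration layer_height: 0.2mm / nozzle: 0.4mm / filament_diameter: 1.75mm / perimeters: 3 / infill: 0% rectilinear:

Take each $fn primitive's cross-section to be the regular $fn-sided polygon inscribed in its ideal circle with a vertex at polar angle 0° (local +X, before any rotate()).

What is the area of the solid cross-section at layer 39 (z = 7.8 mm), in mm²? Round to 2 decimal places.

750.84 mm²

At z = 7.8 mm: the cube is present — its section is the full 17.5×18.5 rectangle (area 323.75 mm²); the 12×16.5 cube at (7, 10) contributes its full rectangle (area 198.00 mm²); the cylinder at (10, 10.5): section is a regular 8-gon, circumradius r=3.5 (area = (8/2)·3.500²·sin(360°/8) = 34.65 mm²); the cube at (-2.5, 15) is present — its section is the full 19×23 rectangle (area 437.00 mm²); Merging all regions: the regions partially overlap — summed areas 993.40 mm² minus the doubly-counted overlap 257.65 mm² gives 735.75 mm² — area = 735.75 mm²; the r=8.5 cylinder at (6, 9) contributes a regular 8-gon of circumradius 8.5 (area = (8/2)·8.500²·sin(360°/8) = 204.35 mm²); Merging all regions: the regions partially overlap — summed areas 940.10 mm² minus the doubly-counted overlap 189.27 mm² gives 750.84 mm² — area = 750.84 mm². Overall, the cross-section is a single solid region. Net area = 750.84 mm².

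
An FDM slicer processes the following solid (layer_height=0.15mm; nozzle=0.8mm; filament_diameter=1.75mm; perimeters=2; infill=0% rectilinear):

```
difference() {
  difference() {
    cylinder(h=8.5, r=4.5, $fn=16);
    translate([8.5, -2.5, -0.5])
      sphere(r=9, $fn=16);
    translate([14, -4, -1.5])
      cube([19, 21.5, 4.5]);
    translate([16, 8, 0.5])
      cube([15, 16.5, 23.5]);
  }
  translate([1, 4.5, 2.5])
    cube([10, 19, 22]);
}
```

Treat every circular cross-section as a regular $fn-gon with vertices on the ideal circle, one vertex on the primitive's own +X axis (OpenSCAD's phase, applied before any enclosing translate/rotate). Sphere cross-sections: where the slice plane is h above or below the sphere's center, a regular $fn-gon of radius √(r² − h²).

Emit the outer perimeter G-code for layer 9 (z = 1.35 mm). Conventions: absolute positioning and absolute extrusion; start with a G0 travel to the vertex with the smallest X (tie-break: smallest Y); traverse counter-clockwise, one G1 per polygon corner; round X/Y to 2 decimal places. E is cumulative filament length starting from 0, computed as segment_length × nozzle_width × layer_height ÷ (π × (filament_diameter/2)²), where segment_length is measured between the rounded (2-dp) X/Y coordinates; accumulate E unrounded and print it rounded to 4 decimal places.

G0 X-4.50 Y0.00 Z1.35
G1 X-4.16 Y-1.72 E0.0875
G1 X-3.18 Y-3.18 E0.1752
G1 X-1.72 Y-4.16 E0.2629
G1 X0.00 Y-4.50 E0.3504
G1 X0.09 Y-4.48 E0.3550
G1 X-0.31 Y-2.50 E0.4558
G1 X0.36 Y0.87 E0.6272
G1 X2.27 Y3.73 E0.7988
G1 X2.32 Y3.76 E0.8017
G1 X1.72 Y4.16 E0.8377
G1 X0.00 Y4.50 E0.9251
G1 X-1.72 Y4.16 E1.0126
G1 X-3.18 Y3.18 E1.1003
G1 X-4.16 Y1.72 E1.1881
G1 X-4.50 Y0.00 E1.2755

At z = 1.35 mm: the cylinder: section is a regular 16-gon, circumradius r=4.5; the r=9 sphere at (8.5, -2.5) contributes a regular 16-gon of circumradius √(9²−1.85²) = 8.808; the cube at (14, -4) (footprint 19×21.5) is included at this height; the 15×16.5 cube at (16, 8) contributes its full rectangle; After the difference (first − rest): starting from the r=4.5 cylinder, the r=9 sphere at (8.5, -2.5) partially overlaps it — only the 26.19 mm² overlap (of its 237.50 mm²) is removed, clipping the outline; the 19×21.5 cube at (14, -4) misses the remaining region (no effect); the 15×16.5 cube at (16, 8) misses the remaining region (no effect) — 1 connected region; the cube at (1, 4.5) does not reach this height (z outside [2.5, 24.5]); Subtracting the remaining from the first: none of the subtracted shapes is present at this height, so that combined region is unchanged — 1 connected region. The outline is a single polygon with 15 vertices. Extrusion per mm of travel: 0.8 × 0.15 / (π × 0.875²) = 0.049890. Accumulating E over each segment gives final E = 1.2755.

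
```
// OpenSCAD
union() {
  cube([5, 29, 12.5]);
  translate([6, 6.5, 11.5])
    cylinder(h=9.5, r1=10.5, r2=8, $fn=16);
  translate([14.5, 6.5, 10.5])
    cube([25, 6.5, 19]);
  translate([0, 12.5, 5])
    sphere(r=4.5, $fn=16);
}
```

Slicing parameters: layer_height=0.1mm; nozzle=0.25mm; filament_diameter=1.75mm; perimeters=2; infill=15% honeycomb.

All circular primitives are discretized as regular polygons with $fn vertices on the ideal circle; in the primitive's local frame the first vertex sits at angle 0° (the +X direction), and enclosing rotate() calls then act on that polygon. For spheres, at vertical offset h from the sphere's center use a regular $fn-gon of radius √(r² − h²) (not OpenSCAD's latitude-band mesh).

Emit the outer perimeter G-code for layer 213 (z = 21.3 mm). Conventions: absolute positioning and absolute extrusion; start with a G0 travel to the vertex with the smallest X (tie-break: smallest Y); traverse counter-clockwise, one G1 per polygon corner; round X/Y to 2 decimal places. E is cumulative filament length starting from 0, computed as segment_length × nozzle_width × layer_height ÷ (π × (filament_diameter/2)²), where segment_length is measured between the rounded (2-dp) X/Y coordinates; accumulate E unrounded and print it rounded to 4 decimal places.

At z = 21.3 mm: the cube is not intersected at this z (z outside [0, 12.5]); the cone at (6, 6.5) is not intersected at this z (z outside [11.5, 21]); the cube at (14.5, 6.5) (footprint 25×6.5) is included at this height; the sphere at (0, 12.5) does not reach this height (|z−center|=16.300 > r=4.5); Taking the union: only the 25×6.5 cube at (14.5, 6.5) is present, so the union is just that shape — 1 connected region. The outline is a single polygon with 4 vertices. Extrusion per mm of travel: 0.25 × 0.1 / (π × 0.875²) = 0.010394. Accumulating E over each segment gives final E = 0.6548.

G0 X14.50 Y6.50 Z21.30
G1 X39.50 Y6.50 E0.2598
G1 X39.50 Y13.00 E0.3274
G1 X14.50 Y13.00 E0.5872
G1 X14.50 Y6.50 E0.6548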